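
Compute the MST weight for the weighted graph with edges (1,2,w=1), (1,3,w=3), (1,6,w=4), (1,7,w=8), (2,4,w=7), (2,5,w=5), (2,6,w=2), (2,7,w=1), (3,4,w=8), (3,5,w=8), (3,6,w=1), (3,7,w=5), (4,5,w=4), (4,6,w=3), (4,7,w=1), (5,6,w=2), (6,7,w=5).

Apply Kruskal's algorithm (sort edges by weight, add if no cycle):

Sorted edges by weight:
  (1,2) w=1
  (2,7) w=1
  (3,6) w=1
  (4,7) w=1
  (2,6) w=2
  (5,6) w=2
  (1,3) w=3
  (4,6) w=3
  (1,6) w=4
  (4,5) w=4
  (2,5) w=5
  (3,7) w=5
  (6,7) w=5
  (2,4) w=7
  (1,7) w=8
  (3,5) w=8
  (3,4) w=8

Add edge (1,2) w=1 -- no cycle. Running total: 1
Add edge (2,7) w=1 -- no cycle. Running total: 2
Add edge (3,6) w=1 -- no cycle. Running total: 3
Add edge (4,7) w=1 -- no cycle. Running total: 4
Add edge (2,6) w=2 -- no cycle. Running total: 6
Add edge (5,6) w=2 -- no cycle. Running total: 8

MST edges: (1,2,w=1), (2,7,w=1), (3,6,w=1), (4,7,w=1), (2,6,w=2), (5,6,w=2)
Total MST weight: 1 + 1 + 1 + 1 + 2 + 2 = 8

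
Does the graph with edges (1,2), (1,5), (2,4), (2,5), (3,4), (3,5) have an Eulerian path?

Step 1: Find the degree of each vertex:
  deg(1) = 2
  deg(2) = 3
  deg(3) = 2
  deg(4) = 2
  deg(5) = 3

Step 2: Count vertices with odd degree:
  Odd-degree vertices: 2, 5 (2 total)

Step 3: Apply Euler's theorem:
  - Eulerian circuit exists iff graph is connected and all vertices have even degree
  - Eulerian path exists iff graph is connected and has 0 or 2 odd-degree vertices

Graph is connected with exactly 2 odd-degree vertices (2, 5).
Eulerian path exists (starting and ending at the odd-degree vertices), but no Eulerian circuit.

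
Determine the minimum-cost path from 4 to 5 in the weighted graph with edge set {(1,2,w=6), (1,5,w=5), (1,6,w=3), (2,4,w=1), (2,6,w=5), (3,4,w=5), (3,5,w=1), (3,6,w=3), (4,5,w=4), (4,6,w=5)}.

Step 1: Build adjacency list with weights:
  1: 2(w=6), 5(w=5), 6(w=3)
  2: 1(w=6), 4(w=1), 6(w=5)
  3: 4(w=5), 5(w=1), 6(w=3)
  4: 2(w=1), 3(w=5), 5(w=4), 6(w=5)
  5: 1(w=5), 3(w=1), 4(w=4)
  6: 1(w=3), 2(w=5), 3(w=3), 4(w=5)

Step 2: Apply Dijkstra's algorithm from vertex 4:
  Visit vertex 4 (distance=0)
    Update dist[2] = 1
    Update dist[3] = 5
    Update dist[5] = 4
    Update dist[6] = 5
  Visit vertex 2 (distance=1)
    Update dist[1] = 7
  Visit vertex 5 (distance=4)

Step 3: Shortest path: 4 -> 5
Total weight: 4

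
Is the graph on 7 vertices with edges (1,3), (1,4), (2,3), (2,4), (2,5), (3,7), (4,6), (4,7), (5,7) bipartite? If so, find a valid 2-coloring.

Step 1: Attempt 2-coloring using BFS:
  Start at vertex 1, assign color 0
  Color vertex 3 with color 1 (neighbor of 1)
  Color vertex 4 with color 1 (neighbor of 1)
  Color vertex 2 with color 0 (neighbor of 3)
  Color vertex 7 with color 0 (neighbor of 3)
  Color vertex 6 with color 0 (neighbor of 4)
  Color vertex 5 with color 1 (neighbor of 2)

Step 2: 2-coloring succeeded. No conflicts found.
  Set A (color 0): {1, 2, 6, 7}
  Set B (color 1): {3, 4, 5}

The graph is bipartite with partition {1, 2, 6, 7}, {3, 4, 5}.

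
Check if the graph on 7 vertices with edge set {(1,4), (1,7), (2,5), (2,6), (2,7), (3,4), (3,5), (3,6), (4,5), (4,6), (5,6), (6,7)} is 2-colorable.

Step 1: Attempt 2-coloring using BFS:
  Start at vertex 1, assign color 0
  Color vertex 4 with color 1 (neighbor of 1)
  Color vertex 7 with color 1 (neighbor of 1)
  Color vertex 3 with color 0 (neighbor of 4)
  Color vertex 5 with color 0 (neighbor of 4)
  Color vertex 6 with color 0 (neighbor of 4)
  Color vertex 2 with color 0 (neighbor of 7)

Step 2: Conflict found! Vertices 3 and 5 are adjacent but have the same color.
This means the graph contains an odd cycle.

The graph is NOT bipartite.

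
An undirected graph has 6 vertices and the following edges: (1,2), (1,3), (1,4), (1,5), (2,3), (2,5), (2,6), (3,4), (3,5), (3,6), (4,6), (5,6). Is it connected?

Step 1: Build adjacency list from edges:
  1: 2, 3, 4, 5
  2: 1, 3, 5, 6
  3: 1, 2, 4, 5, 6
  4: 1, 3, 6
  5: 1, 2, 3, 6
  6: 2, 3, 4, 5

Step 2: Run BFS/DFS from vertex 1:
  Visited: {1, 2, 3, 4, 5, 6}
  Reached 6 of 6 vertices

Step 3: All 6 vertices reached from vertex 1, so the graph is connected.
Answer: Yes, the graph is connected.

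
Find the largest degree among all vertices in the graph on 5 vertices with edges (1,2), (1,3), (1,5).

Step 1: Count edges incident to each vertex:
  deg(1) = 3 (neighbors: 2, 3, 5)
  deg(2) = 1 (neighbors: 1)
  deg(3) = 1 (neighbors: 1)
  deg(4) = 0 (neighbors: none)
  deg(5) = 1 (neighbors: 1)

Step 2: Find maximum:
  max(3, 1, 1, 0, 1) = 3 (vertex 1)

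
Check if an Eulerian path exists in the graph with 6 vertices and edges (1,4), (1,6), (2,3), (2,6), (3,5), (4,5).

Step 1: Find the degree of each vertex:
  deg(1) = 2
  deg(2) = 2
  deg(3) = 2
  deg(4) = 2
  deg(5) = 2
  deg(6) = 2

Step 2: Count vertices with odd degree:
  All vertices have even degree (0 odd-degree vertices)

Step 3: Apply Euler's theorem:
  - Eulerian circuit exists iff graph is connected and all vertices have even degree
  - Eulerian path exists iff graph is connected and has 0 or 2 odd-degree vertices

Graph is connected with 0 odd-degree vertices.
Both Eulerian circuit and Eulerian path exist.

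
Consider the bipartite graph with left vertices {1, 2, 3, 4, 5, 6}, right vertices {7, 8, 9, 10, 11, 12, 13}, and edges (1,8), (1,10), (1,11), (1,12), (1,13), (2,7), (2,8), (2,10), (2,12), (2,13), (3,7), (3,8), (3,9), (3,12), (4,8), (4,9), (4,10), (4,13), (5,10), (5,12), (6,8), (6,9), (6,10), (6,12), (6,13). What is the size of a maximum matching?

Step 1: List the neighbors of each left vertex:
  1: 8, 10, 11, 12, 13
  2: 7, 8, 10, 12, 13
  3: 7, 8, 9, 12
  4: 8, 9, 10, 13
  5: 10, 12
  6: 8, 9, 10, 12, 13

Step 2: Greedily match left vertices, then look for augmenting paths:
  Match 1 -- 8
  Match 2 -- 7
  Match 3 -- 9
  Match 4 -- 10
  Match 5 -- 12
  Match 6 -- 13
  No augmenting path remains.

Step 3: Verify this is maximum:
  Matching size 6 = min(|L|, |R|) = min(6, 7), which is an upper bound, so this matching is maximum.

Maximum matching: {(1,8), (2,7), (3,9), (4,10), (5,12), (6,13)}
Size: 6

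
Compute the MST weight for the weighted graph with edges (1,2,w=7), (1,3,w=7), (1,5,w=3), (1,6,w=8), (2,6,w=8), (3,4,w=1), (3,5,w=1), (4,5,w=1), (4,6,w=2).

Apply Kruskal's algorithm (sort edges by weight, add if no cycle):

Sorted edges by weight:
  (3,4) w=1
  (3,5) w=1
  (4,5) w=1
  (4,6) w=2
  (1,5) w=3
  (1,2) w=7
  (1,3) w=7
  (1,6) w=8
  (2,6) w=8

Add edge (3,4) w=1 -- no cycle. Running total: 1
Add edge (3,5) w=1 -- no cycle. Running total: 2
Skip edge (4,5) w=1 -- would create cycle
Add edge (4,6) w=2 -- no cycle. Running total: 4
Add edge (1,5) w=3 -- no cycle. Running total: 7
Add edge (1,2) w=7 -- no cycle. Running total: 14

MST edges: (3,4,w=1), (3,5,w=1), (4,6,w=2), (1,5,w=3), (1,2,w=7)
Total MST weight: 1 + 1 + 2 + 3 + 7 = 14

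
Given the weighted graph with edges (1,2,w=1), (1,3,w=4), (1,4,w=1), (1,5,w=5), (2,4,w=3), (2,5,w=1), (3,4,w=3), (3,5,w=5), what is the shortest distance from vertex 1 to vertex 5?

Step 1: Build adjacency list with weights:
  1: 2(w=1), 3(w=4), 4(w=1), 5(w=5)
  2: 1(w=1), 4(w=3), 5(w=1)
  3: 1(w=4), 4(w=3), 5(w=5)
  4: 1(w=1), 2(w=3), 3(w=3)
  5: 1(w=5), 2(w=1), 3(w=5)

Step 2: Apply Dijkstra's algorithm from vertex 1:
  Visit vertex 1 (distance=0)
    Update dist[2] = 1
    Update dist[3] = 4
    Update dist[4] = 1
    Update dist[5] = 5
  Visit vertex 2 (distance=1)
    Update dist[5] = 2
  Visit vertex 4 (distance=1)
  Visit vertex 5 (distance=2)

Step 3: Shortest path: 1 -> 2 -> 5
Total weight: 1 + 1 = 2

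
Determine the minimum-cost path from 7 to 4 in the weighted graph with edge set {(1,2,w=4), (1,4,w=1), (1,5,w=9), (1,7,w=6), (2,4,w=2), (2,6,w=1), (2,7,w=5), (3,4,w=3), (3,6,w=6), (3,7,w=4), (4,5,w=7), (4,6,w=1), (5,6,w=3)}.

Step 1: Build adjacency list with weights:
  1: 2(w=4), 4(w=1), 5(w=9), 7(w=6)
  2: 1(w=4), 4(w=2), 6(w=1), 7(w=5)
  3: 4(w=3), 6(w=6), 7(w=4)
  4: 1(w=1), 2(w=2), 3(w=3), 5(w=7), 6(w=1)
  5: 1(w=9), 4(w=7), 6(w=3)
  6: 2(w=1), 3(w=6), 4(w=1), 5(w=3)
  7: 1(w=6), 2(w=5), 3(w=4)

Step 2: Apply Dijkstra's algorithm from vertex 7:
  Visit vertex 7 (distance=0)
    Update dist[1] = 6
    Update dist[2] = 5
    Update dist[3] = 4
  Visit vertex 3 (distance=4)
    Update dist[4] = 7
    Update dist[6] = 10
  Visit vertex 2 (distance=5)
    Update dist[6] = 6
  Visit vertex 1 (distance=6)
    Update dist[5] = 15
  Visit vertex 6 (distance=6)
    Update dist[5] = 9
  Visit vertex 4 (distance=7)

Step 3: Shortest path: 7 -> 2 -> 4
Total weight: 5 + 2 = 7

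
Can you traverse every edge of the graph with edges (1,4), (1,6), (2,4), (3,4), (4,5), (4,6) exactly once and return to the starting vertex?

Step 1: Find the degree of each vertex:
  deg(1) = 2
  deg(2) = 1
  deg(3) = 1
  deg(4) = 5
  deg(5) = 1
  deg(6) = 2

Step 2: Count vertices with odd degree:
  Odd-degree vertices: 2, 3, 4, 5 (4 total)

Step 3: Apply Euler's theorem:
  - Eulerian circuit exists iff graph is connected and all vertices have even degree
  - Eulerian path exists iff graph is connected and has 0 or 2 odd-degree vertices

Graph has 4 odd-degree vertices (need 0 or 2).
Neither Eulerian path nor Eulerian circuit exists.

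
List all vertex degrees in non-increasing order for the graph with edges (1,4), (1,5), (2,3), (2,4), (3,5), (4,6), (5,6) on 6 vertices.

Step 1: Count edges incident to each vertex:
  deg(1) = 2 (neighbors: 4, 5)
  deg(2) = 2 (neighbors: 3, 4)
  deg(3) = 2 (neighbors: 2, 5)
  deg(4) = 3 (neighbors: 1, 2, 6)
  deg(5) = 3 (neighbors: 1, 3, 6)
  deg(6) = 2 (neighbors: 4, 5)

Step 2: Sort degrees in non-increasing order:
  Degrees: [2, 2, 2, 3, 3, 2] -> sorted: [3, 3, 2, 2, 2, 2]

Degree sequence: [3, 3, 2, 2, 2, 2]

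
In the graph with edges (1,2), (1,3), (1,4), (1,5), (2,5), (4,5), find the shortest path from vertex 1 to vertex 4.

Step 1: Build adjacency list:
  1: 2, 3, 4, 5
  2: 1, 5
  3: 1
  4: 1, 5
  5: 1, 2, 4

Step 2: BFS from vertex 1 to find shortest path to 4:
  vertex 2 reached at distance 1
  vertex 3 reached at distance 1
  vertex 4 reached at distance 1

Step 3: Shortest path: 1 -> 4
Path length: 1 edge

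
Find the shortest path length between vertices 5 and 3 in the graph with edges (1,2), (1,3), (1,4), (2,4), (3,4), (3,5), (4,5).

Step 1: Build adjacency list:
  1: 2, 3, 4
  2: 1, 4
  3: 1, 4, 5
  4: 1, 2, 3, 5
  5: 3, 4

Step 2: BFS from vertex 5 to find shortest path to 3:
  vertex 3 reached at distance 1

Step 3: Shortest path: 5 -> 3
Path length: 1 edge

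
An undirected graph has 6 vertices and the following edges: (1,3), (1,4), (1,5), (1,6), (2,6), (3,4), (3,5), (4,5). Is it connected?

Step 1: Build adjacency list from edges:
  1: 3, 4, 5, 6
  2: 6
  3: 1, 4, 5
  4: 1, 3, 5
  5: 1, 3, 4
  6: 1, 2

Step 2: Run BFS/DFS from vertex 1:
  Visited: {1, 3, 4, 5, 6, 2}
  Reached 6 of 6 vertices

Step 3: All 6 vertices reached from vertex 1, so the graph is connected.
Answer: Yes, the graph is connected.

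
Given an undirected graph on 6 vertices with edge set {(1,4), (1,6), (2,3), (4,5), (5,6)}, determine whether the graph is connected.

Step 1: Build adjacency list from edges:
  1: 4, 6
  2: 3
  3: 2
  4: 1, 5
  5: 4, 6
  6: 1, 5

Step 2: Run BFS/DFS from vertex 1:
  Visited: {1, 4, 6, 5}
  Reached 4 of 6 vertices

Step 3: Only 4 of 6 vertices reached. Graph is disconnected.
Connected components: {1, 4, 5, 6}, {2, 3}
Answer: No, the graph is not connected (2 components).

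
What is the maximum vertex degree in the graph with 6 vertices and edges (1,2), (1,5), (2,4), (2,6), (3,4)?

Step 1: Count edges incident to each vertex:
  deg(1) = 2 (neighbors: 2, 5)
  deg(2) = 3 (neighbors: 1, 4, 6)
  deg(3) = 1 (neighbors: 4)
  deg(4) = 2 (neighbors: 2, 3)
  deg(5) = 1 (neighbors: 1)
  deg(6) = 1 (neighbors: 2)

Step 2: Find maximum:
  max(2, 3, 1, 2, 1, 1) = 3 (vertex 2)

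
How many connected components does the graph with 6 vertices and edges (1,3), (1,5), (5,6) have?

Step 1: Build adjacency list from edges:
  1: 3, 5
  2: (none)
  3: 1
  4: (none)
  5: 1, 6
  6: 5

Step 2: Run BFS/DFS from vertex 1:
  Visited: {1, 3, 5, 6}
  Reached 4 of 6 vertices

Step 3: Only 4 of 6 vertices reached. Graph is disconnected.
Connected components: {1, 3, 5, 6}, {2}, {4}
Number of connected components: 3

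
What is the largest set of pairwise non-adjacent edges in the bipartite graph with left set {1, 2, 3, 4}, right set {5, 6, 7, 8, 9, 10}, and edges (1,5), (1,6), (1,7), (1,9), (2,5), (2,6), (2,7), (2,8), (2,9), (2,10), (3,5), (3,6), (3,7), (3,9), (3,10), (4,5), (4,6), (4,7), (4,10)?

Step 1: List the neighbors of each left vertex:
  1: 5, 6, 7, 9
  2: 5, 6, 7, 8, 9, 10
  3: 5, 6, 7, 9, 10
  4: 5, 6, 7, 10

Step 2: Greedily match left vertices, then look for augmenting paths:
  Match 1 -- 5
  Match 2 -- 6
  Match 3 -- 7
  Match 4 -- 10
  No augmenting path remains.

Step 3: Verify this is maximum:
  Matching size 4 = min(|L|, |R|) = min(4, 6), which is an upper bound, so this matching is maximum.

Maximum matching: {(1,5), (2,6), (3,7), (4,10)}
Size: 4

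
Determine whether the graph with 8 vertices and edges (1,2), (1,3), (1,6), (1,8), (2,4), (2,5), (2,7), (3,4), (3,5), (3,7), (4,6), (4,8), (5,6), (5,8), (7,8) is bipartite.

Step 1: Attempt 2-coloring using BFS:
  Start at vertex 1, assign color 0
  Color vertex 2 with color 1 (neighbor of 1)
  Color vertex 3 with color 1 (neighbor of 1)
  Color vertex 6 with color 1 (neighbor of 1)
  Color vertex 8 with color 1 (neighbor of 1)
  Color vertex 4 with color 0 (neighbor of 2)
  Color vertex 5 with color 0 (neighbor of 2)
  Color vertex 7 with color 0 (neighbor of 2)

Step 2: 2-coloring succeeded. No conflicts found.
  Set A (color 0): {1, 4, 5, 7}
  Set B (color 1): {2, 3, 6, 8}

The graph is bipartite with partition {1, 4, 5, 7}, {2, 3, 6, 8}.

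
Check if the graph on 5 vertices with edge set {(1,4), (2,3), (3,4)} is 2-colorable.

Step 1: Attempt 2-coloring using BFS:
  Start at vertex 1, assign color 0
  Color vertex 4 with color 1 (neighbor of 1)
  Color vertex 3 with color 0 (neighbor of 4)
  Color vertex 2 with color 1 (neighbor of 3)
  Start new component at vertex 5, assign color 0

Step 2: 2-coloring succeeded. No conflicts found.
  Set A (color 0): {1, 3, 5}
  Set B (color 1): {2, 4}

The graph is bipartite with partition {1, 3, 5}, {2, 4}.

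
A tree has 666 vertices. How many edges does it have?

A tree on n vertices always has exactly n - 1 edges.
For n = 666: edges = 666 - 1 = 665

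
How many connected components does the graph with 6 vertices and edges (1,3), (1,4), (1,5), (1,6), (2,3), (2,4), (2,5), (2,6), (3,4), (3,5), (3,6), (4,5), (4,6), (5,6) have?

Step 1: Build adjacency list from edges:
  1: 3, 4, 5, 6
  2: 3, 4, 5, 6
  3: 1, 2, 4, 5, 6
  4: 1, 2, 3, 5, 6
  5: 1, 2, 3, 4, 6
  6: 1, 2, 3, 4, 5

Step 2: Run BFS/DFS from vertex 1:
  Visited: {1, 3, 4, 5, 6, 2}
  Reached 6 of 6 vertices

Step 3: All 6 vertices reached from vertex 1, so the graph is connected.
Number of connected components: 1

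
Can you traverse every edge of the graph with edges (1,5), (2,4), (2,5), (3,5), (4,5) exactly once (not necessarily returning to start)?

Step 1: Find the degree of each vertex:
  deg(1) = 1
  deg(2) = 2
  deg(3) = 1
  deg(4) = 2
  deg(5) = 4

Step 2: Count vertices with odd degree:
  Odd-degree vertices: 1, 3 (2 total)

Step 3: Apply Euler's theorem:
  - Eulerian circuit exists iff graph is connected and all vertices have even degree
  - Eulerian path exists iff graph is connected and has 0 or 2 odd-degree vertices

Graph is connected with exactly 2 odd-degree vertices (1, 3).
Eulerian path exists (starting and ending at the odd-degree vertices), but no Eulerian circuit.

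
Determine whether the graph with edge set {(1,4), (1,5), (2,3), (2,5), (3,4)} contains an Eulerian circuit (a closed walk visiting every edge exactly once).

Step 1: Find the degree of each vertex:
  deg(1) = 2
  deg(2) = 2
  deg(3) = 2
  deg(4) = 2
  deg(5) = 2

Step 2: Count vertices with odd degree:
  All vertices have even degree (0 odd-degree vertices)

Step 3: Apply Euler's theorem:
  - Eulerian circuit exists iff graph is connected and all vertices have even degree
  - Eulerian path exists iff graph is connected and has 0 or 2 odd-degree vertices

Graph is connected with 0 odd-degree vertices.
Both Eulerian circuit and Eulerian path exist.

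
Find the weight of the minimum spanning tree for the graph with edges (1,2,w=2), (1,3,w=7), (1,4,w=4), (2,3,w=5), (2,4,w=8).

Apply Kruskal's algorithm (sort edges by weight, add if no cycle):

Sorted edges by weight:
  (1,2) w=2
  (1,4) w=4
  (2,3) w=5
  (1,3) w=7
  (2,4) w=8

Add edge (1,2) w=2 -- no cycle. Running total: 2
Add edge (1,4) w=4 -- no cycle. Running total: 6
Add edge (2,3) w=5 -- no cycle. Running total: 11

MST edges: (1,2,w=2), (1,4,w=4), (2,3,w=5)
Total MST weight: 2 + 4 + 5 = 11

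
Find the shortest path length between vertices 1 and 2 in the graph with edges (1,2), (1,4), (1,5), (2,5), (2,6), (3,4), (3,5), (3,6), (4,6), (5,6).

Step 1: Build adjacency list:
  1: 2, 4, 5
  2: 1, 5, 6
  3: 4, 5, 6
  4: 1, 3, 6
  5: 1, 2, 3, 6
  6: 2, 3, 4, 5

Step 2: BFS from vertex 1 to find shortest path to 2:
  vertex 2 reached at distance 1

Step 3: Shortest path: 1 -> 2
Path length: 1 edge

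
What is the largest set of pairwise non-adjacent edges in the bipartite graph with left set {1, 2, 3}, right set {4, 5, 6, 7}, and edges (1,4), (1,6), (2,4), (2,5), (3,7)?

Step 1: List the neighbors of each left vertex:
  1: 4, 6
  2: 4, 5
  3: 7

Step 2: Greedily match left vertices, then look for augmenting paths:
  Match 1 -- 4
  Match 2 -- 5
  Match 3 -- 7
  No augmenting path remains.

Step 3: Verify this is maximum:
  Matching size 3 = min(|L|, |R|) = min(3, 4), which is an upper bound, so this matching is maximum.

Maximum matching: {(1,4), (2,5), (3,7)}
Size: 3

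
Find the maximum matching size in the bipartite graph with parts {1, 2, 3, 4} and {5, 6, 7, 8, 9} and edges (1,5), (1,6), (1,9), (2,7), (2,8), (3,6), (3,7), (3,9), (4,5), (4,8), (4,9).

Step 1: List the neighbors of each left vertex:
  1: 5, 6, 9
  2: 7, 8
  3: 6, 7, 9
  4: 5, 8, 9

Step 2: Greedily match left vertices, then look for augmenting paths:
  Match 1 -- 5
  Match 2 -- 7
  Match 3 -- 6
  Match 4 -- 8
  No augmenting path remains.

Step 3: Verify this is maximum:
  Matching size 4 = min(|L|, |R|) = min(4, 5), which is an upper bound, so this matching is maximum.

Maximum matching: {(1,5), (2,7), (3,6), (4,8)}
Size: 4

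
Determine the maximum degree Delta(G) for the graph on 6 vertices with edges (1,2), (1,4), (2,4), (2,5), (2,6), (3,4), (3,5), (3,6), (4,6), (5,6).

Step 1: Count edges incident to each vertex:
  deg(1) = 2 (neighbors: 2, 4)
  deg(2) = 4 (neighbors: 1, 4, 5, 6)
  deg(3) = 3 (neighbors: 4, 5, 6)
  deg(4) = 4 (neighbors: 1, 2, 3, 6)
  deg(5) = 3 (neighbors: 2, 3, 6)
  deg(6) = 4 (neighbors: 2, 3, 4, 5)

Step 2: Find maximum:
  max(2, 4, 3, 4, 3, 4) = 4 (vertex 2)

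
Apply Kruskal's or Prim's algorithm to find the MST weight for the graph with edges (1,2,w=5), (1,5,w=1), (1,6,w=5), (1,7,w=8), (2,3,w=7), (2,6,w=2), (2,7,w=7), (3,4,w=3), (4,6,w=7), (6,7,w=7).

Apply Kruskal's algorithm (sort edges by weight, add if no cycle):

Sorted edges by weight:
  (1,5) w=1
  (2,6) w=2
  (3,4) w=3
  (1,6) w=5
  (1,2) w=5
  (2,3) w=7
  (2,7) w=7
  (4,6) w=7
  (6,7) w=7
  (1,7) w=8

Add edge (1,5) w=1 -- no cycle. Running total: 1
Add edge (2,6) w=2 -- no cycle. Running total: 3
Add edge (3,4) w=3 -- no cycle. Running total: 6
Add edge (1,6) w=5 -- no cycle. Running total: 11
Skip edge (1,2) w=5 -- would create cycle
Add edge (2,3) w=7 -- no cycle. Running total: 18
Add edge (2,7) w=7 -- no cycle. Running total: 25

MST edges: (1,5,w=1), (2,6,w=2), (3,4,w=3), (1,6,w=5), (2,3,w=7), (2,7,w=7)
Total MST weight: 1 + 2 + 3 + 5 + 7 + 7 = 25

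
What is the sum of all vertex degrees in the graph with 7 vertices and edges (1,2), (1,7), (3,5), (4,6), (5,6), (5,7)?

Step 1: Count edges incident to each vertex:
  deg(1) = 2 (neighbors: 2, 7)
  deg(2) = 1 (neighbors: 1)
  deg(3) = 1 (neighbors: 5)
  deg(4) = 1 (neighbors: 6)
  deg(5) = 3 (neighbors: 3, 6, 7)
  deg(6) = 2 (neighbors: 4, 5)
  deg(7) = 2 (neighbors: 1, 5)

Step 2: Sum all degrees:
  2 + 1 + 1 + 1 + 3 + 2 + 2 = 12

Verification: sum of degrees = 2 * |E| = 2 * 6 = 12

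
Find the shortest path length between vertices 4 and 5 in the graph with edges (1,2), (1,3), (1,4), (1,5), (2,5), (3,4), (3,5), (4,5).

Step 1: Build adjacency list:
  1: 2, 3, 4, 5
  2: 1, 5
  3: 1, 4, 5
  4: 1, 3, 5
  5: 1, 2, 3, 4

Step 2: BFS from vertex 4 to find shortest path to 5:
  vertex 1 reached at distance 1
  vertex 3 reached at distance 1
  vertex 5 reached at distance 1

Step 3: Shortest path: 4 -> 5
Path length: 1 edge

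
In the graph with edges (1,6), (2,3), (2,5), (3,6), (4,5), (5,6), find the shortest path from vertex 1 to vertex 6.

Step 1: Build adjacency list:
  1: 6
  2: 3, 5
  3: 2, 6
  4: 5
  5: 2, 4, 6
  6: 1, 3, 5

Step 2: BFS from vertex 1 to find shortest path to 6:
  vertex 6 reached at distance 1

Step 3: Shortest path: 1 -> 6
Path length: 1 edge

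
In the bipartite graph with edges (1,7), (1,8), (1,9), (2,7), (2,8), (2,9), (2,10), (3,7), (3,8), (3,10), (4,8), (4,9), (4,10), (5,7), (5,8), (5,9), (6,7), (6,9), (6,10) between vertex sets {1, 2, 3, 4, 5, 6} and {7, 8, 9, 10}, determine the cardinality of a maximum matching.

Step 1: List the neighbors of each left vertex:
  1: 7, 8, 9
  2: 7, 8, 9, 10
  3: 7, 8, 10
  4: 8, 9, 10
  5: 7, 8, 9
  6: 7, 9, 10

Step 2: Greedily match left vertices, then look for augmenting paths:
  Match 1 -- 7
  Match 2 -- 8
  Match 3 -- 10
  Match 4 -- 9
  No augmenting path remains.

Step 3: Verify this is maximum:
  Matching size 4 = min(|L|, |R|) = min(6, 4), which is an upper bound, so this matching is maximum.

Maximum matching: {(1,7), (2,8), (3,10), (4,9)}
Size: 4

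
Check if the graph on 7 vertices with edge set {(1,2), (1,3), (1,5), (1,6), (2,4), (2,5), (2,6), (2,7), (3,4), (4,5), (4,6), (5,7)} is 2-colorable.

Step 1: Attempt 2-coloring using BFS:
  Start at vertex 1, assign color 0
  Color vertex 2 with color 1 (neighbor of 1)
  Color vertex 3 with color 1 (neighbor of 1)
  Color vertex 5 with color 1 (neighbor of 1)
  Color vertex 6 with color 1 (neighbor of 1)
  Color vertex 4 with color 0 (neighbor of 2)

Step 2: Conflict found! Vertices 2 and 5 are adjacent but have the same color.
This means the graph contains an odd cycle.

The graph is NOT bipartite.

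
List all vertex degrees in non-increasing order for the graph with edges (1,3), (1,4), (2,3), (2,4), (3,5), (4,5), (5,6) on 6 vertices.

Step 1: Count edges incident to each vertex:
  deg(1) = 2 (neighbors: 3, 4)
  deg(2) = 2 (neighbors: 3, 4)
  deg(3) = 3 (neighbors: 1, 2, 5)
  deg(4) = 3 (neighbors: 1, 2, 5)
  deg(5) = 3 (neighbors: 3, 4, 6)
  deg(6) = 1 (neighbors: 5)

Step 2: Sort degrees in non-increasing order:
  Degrees: [2, 2, 3, 3, 3, 1] -> sorted: [3, 3, 3, 2, 2, 1]

Degree sequence: [3, 3, 3, 2, 2, 1]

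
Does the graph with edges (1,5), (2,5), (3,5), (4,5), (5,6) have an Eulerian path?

Step 1: Find the degree of each vertex:
  deg(1) = 1
  deg(2) = 1
  deg(3) = 1
  deg(4) = 1
  deg(5) = 5
  deg(6) = 1

Step 2: Count vertices with odd degree:
  Odd-degree vertices: 1, 2, 3, 4, 5, 6 (6 total)

Step 3: Apply Euler's theorem:
  - Eulerian circuit exists iff graph is connected and all vertices have even degree
  - Eulerian path exists iff graph is connected and has 0 or 2 odd-degree vertices

Graph has 6 odd-degree vertices (need 0 or 2).
Neither Eulerian path nor Eulerian circuit exists.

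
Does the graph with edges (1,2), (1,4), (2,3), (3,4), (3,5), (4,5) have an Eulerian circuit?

Step 1: Find the degree of each vertex:
  deg(1) = 2
  deg(2) = 2
  deg(3) = 3
  deg(4) = 3
  deg(5) = 2

Step 2: Count vertices with odd degree:
  Odd-degree vertices: 3, 4 (2 total)

Step 3: Apply Euler's theorem:
  - Eulerian circuit exists iff graph is connected and all vertices have even degree
  - Eulerian path exists iff graph is connected and has 0 or 2 odd-degree vertices

Graph is connected with exactly 2 odd-degree vertices (3, 4).
Eulerian path exists (starting and ending at the odd-degree vertices), but no Eulerian circuit.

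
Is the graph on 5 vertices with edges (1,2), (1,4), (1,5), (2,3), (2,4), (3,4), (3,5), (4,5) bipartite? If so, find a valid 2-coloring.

Step 1: Attempt 2-coloring using BFS:
  Start at vertex 1, assign color 0
  Color vertex 2 with color 1 (neighbor of 1)
  Color vertex 4 with color 1 (neighbor of 1)
  Color vertex 5 with color 1 (neighbor of 1)
  Color vertex 3 with color 0 (neighbor of 2)

Step 2: Conflict found! Vertices 2 and 4 are adjacent but have the same color.
This means the graph contains an odd cycle.

The graph is NOT bipartite.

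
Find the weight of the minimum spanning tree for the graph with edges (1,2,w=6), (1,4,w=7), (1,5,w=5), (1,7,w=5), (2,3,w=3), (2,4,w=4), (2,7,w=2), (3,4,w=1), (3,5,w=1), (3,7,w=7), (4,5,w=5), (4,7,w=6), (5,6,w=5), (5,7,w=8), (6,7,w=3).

Apply Kruskal's algorithm (sort edges by weight, add if no cycle):

Sorted edges by weight:
  (3,4) w=1
  (3,5) w=1
  (2,7) w=2
  (2,3) w=3
  (6,7) w=3
  (2,4) w=4
  (1,5) w=5
  (1,7) w=5
  (4,5) w=5
  (5,6) w=5
  (1,2) w=6
  (4,7) w=6
  (1,4) w=7
  (3,7) w=7
  (5,7) w=8

Add edge (3,4) w=1 -- no cycle. Running total: 1
Add edge (3,5) w=1 -- no cycle. Running total: 2
Add edge (2,7) w=2 -- no cycle. Running total: 4
Add edge (2,3) w=3 -- no cycle. Running total: 7
Add edge (6,7) w=3 -- no cycle. Running total: 10
Skip edge (2,4) w=4 -- would create cycle
Add edge (1,5) w=5 -- no cycle. Running total: 15

MST edges: (3,4,w=1), (3,5,w=1), (2,7,w=2), (2,3,w=3), (6,7,w=3), (1,5,w=5)
Total MST weight: 1 + 1 + 2 + 3 + 3 + 5 = 15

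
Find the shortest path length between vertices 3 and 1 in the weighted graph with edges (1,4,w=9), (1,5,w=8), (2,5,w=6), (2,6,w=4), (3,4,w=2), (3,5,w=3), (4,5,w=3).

Step 1: Build adjacency list with weights:
  1: 4(w=9), 5(w=8)
  2: 5(w=6), 6(w=4)
  3: 4(w=2), 5(w=3)
  4: 1(w=9), 3(w=2), 5(w=3)
  5: 1(w=8), 2(w=6), 3(w=3), 4(w=3)
  6: 2(w=4)

Step 2: Apply Dijkstra's algorithm from vertex 3:
  Visit vertex 3 (distance=0)
    Update dist[4] = 2
    Update dist[5] = 3
  Visit vertex 4 (distance=2)
    Update dist[1] = 11
  Visit vertex 5 (distance=3)
    Update dist[2] = 9
  Visit vertex 2 (distance=9)
    Update dist[6] = 13
  Visit vertex 1 (distance=11)

Step 3: Shortest path: 3 -> 5 -> 1
Total weight: 3 + 8 = 11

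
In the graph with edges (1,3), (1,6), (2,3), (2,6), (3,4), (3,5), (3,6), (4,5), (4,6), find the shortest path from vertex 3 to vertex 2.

Step 1: Build adjacency list:
  1: 3, 6
  2: 3, 6
  3: 1, 2, 4, 5, 6
  4: 3, 5, 6
  5: 3, 4
  6: 1, 2, 3, 4

Step 2: BFS from vertex 3 to find shortest path to 2:
  vertex 1 reached at distance 1
  vertex 2 reached at distance 1

Step 3: Shortest path: 3 -> 2
Path length: 1 edge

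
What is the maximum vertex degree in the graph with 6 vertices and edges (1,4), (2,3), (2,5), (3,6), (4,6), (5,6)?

Step 1: Count edges incident to each vertex:
  deg(1) = 1 (neighbors: 4)
  deg(2) = 2 (neighbors: 3, 5)
  deg(3) = 2 (neighbors: 2, 6)
  deg(4) = 2 (neighbors: 1, 6)
  deg(5) = 2 (neighbors: 2, 6)
  deg(6) = 3 (neighbors: 3, 4, 5)

Step 2: Find maximum:
  max(1, 2, 2, 2, 2, 3) = 3 (vertex 6)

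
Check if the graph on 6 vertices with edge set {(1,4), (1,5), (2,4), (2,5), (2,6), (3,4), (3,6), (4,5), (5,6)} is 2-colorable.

Step 1: Attempt 2-coloring using BFS:
  Start at vertex 1, assign color 0
  Color vertex 4 with color 1 (neighbor of 1)
  Color vertex 5 with color 1 (neighbor of 1)
  Color vertex 2 with color 0 (neighbor of 4)
  Color vertex 3 with color 0 (neighbor of 4)

Step 2: Conflict found! Vertices 4 and 5 are adjacent but have the same color.
This means the graph contains an odd cycle.

The graph is NOT bipartite.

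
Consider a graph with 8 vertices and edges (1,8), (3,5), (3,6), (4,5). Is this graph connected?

Step 1: Build adjacency list from edges:
  1: 8
  2: (none)
  3: 5, 6
  4: 5
  5: 3, 4
  6: 3
  7: (none)
  8: 1

Step 2: Run BFS/DFS from vertex 1:
  Visited: {1, 8}
  Reached 2 of 8 vertices

Step 3: Only 2 of 8 vertices reached. Graph is disconnected.
Connected components: {1, 8}, {2}, {3, 4, 5, 6}, {7}
Answer: No, the graph is not connected (4 components).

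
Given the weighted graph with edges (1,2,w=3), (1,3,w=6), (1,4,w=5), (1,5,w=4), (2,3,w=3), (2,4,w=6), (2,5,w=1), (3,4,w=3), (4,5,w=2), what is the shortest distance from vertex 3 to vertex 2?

Step 1: Build adjacency list with weights:
  1: 2(w=3), 3(w=6), 4(w=5), 5(w=4)
  2: 1(w=3), 3(w=3), 4(w=6), 5(w=1)
  3: 1(w=6), 2(w=3), 4(w=3)
  4: 1(w=5), 2(w=6), 3(w=3), 5(w=2)
  5: 1(w=4), 2(w=1), 4(w=2)

Step 2: Apply Dijkstra's algorithm from vertex 3:
  Visit vertex 3 (distance=0)
    Update dist[1] = 6
    Update dist[2] = 3
    Update dist[4] = 3
  Visit vertex 2 (distance=3)
    Update dist[5] = 4

Step 3: Shortest path: 3 -> 2
Total weight: 3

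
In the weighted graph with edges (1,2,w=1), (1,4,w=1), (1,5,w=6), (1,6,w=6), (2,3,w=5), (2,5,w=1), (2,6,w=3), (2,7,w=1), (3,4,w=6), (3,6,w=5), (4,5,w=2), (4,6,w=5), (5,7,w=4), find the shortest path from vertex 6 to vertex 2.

Step 1: Build adjacency list with weights:
  1: 2(w=1), 4(w=1), 5(w=6), 6(w=6)
  2: 1(w=1), 3(w=5), 5(w=1), 6(w=3), 7(w=1)
  3: 2(w=5), 4(w=6), 6(w=5)
  4: 1(w=1), 3(w=6), 5(w=2), 6(w=5)
  5: 1(w=6), 2(w=1), 4(w=2), 7(w=4)
  6: 1(w=6), 2(w=3), 3(w=5), 4(w=5)
  7: 2(w=1), 5(w=4)

Step 2: Apply Dijkstra's algorithm from vertex 6:
  Visit vertex 6 (distance=0)
    Update dist[1] = 6
    Update dist[2] = 3
    Update dist[3] = 5
    Update dist[4] = 5
  Visit vertex 2 (distance=3)
    Update dist[1] = 4
    Update dist[5] = 4
    Update dist[7] = 4

Step 3: Shortest path: 6 -> 2
Total weight: 3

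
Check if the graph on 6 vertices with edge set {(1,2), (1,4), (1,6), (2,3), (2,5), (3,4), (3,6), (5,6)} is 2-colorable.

Step 1: Attempt 2-coloring using BFS:
  Start at vertex 1, assign color 0
  Color vertex 2 with color 1 (neighbor of 1)
  Color vertex 4 with color 1 (neighbor of 1)
  Color vertex 6 with color 1 (neighbor of 1)
  Color vertex 3 with color 0 (neighbor of 2)
  Color vertex 5 with color 0 (neighbor of 2)

Step 2: 2-coloring succeeded. No conflicts found.
  Set A (color 0): {1, 3, 5}
  Set B (color 1): {2, 4, 6}

The graph is bipartite with partition {1, 3, 5}, {2, 4, 6}.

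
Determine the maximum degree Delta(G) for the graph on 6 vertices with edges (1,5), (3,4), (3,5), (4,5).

Step 1: Count edges incident to each vertex:
  deg(1) = 1 (neighbors: 5)
  deg(2) = 0 (neighbors: none)
  deg(3) = 2 (neighbors: 4, 5)
  deg(4) = 2 (neighbors: 3, 5)
  deg(5) = 3 (neighbors: 1, 3, 4)
  deg(6) = 0 (neighbors: none)

Step 2: Find maximum:
  max(1, 0, 2, 2, 3, 0) = 3 (vertex 5)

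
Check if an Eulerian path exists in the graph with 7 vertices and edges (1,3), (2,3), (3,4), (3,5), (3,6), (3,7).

Step 1: Find the degree of each vertex:
  deg(1) = 1
  deg(2) = 1
  deg(3) = 6
  deg(4) = 1
  deg(5) = 1
  deg(6) = 1
  deg(7) = 1

Step 2: Count vertices with odd degree:
  Odd-degree vertices: 1, 2, 4, 5, 6, 7 (6 total)

Step 3: Apply Euler's theorem:
  - Eulerian circuit exists iff graph is connected and all vertices have even degree
  - Eulerian path exists iff graph is connected and has 0 or 2 odd-degree vertices

Graph has 6 odd-degree vertices (need 0 or 2).
Neither Eulerian path nor Eulerian circuit exists.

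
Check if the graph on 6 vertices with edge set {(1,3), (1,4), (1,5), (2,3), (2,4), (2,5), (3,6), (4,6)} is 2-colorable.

Step 1: Attempt 2-coloring using BFS:
  Start at vertex 1, assign color 0
  Color vertex 3 with color 1 (neighbor of 1)
  Color vertex 4 with color 1 (neighbor of 1)
  Color vertex 5 with color 1 (neighbor of 1)
  Color vertex 2 with color 0 (neighbor of 3)
  Color vertex 6 with color 0 (neighbor of 3)

Step 2: 2-coloring succeeded. No conflicts found.
  Set A (color 0): {1, 2, 6}
  Set B (color 1): {3, 4, 5}

The graph is bipartite with partition {1, 2, 6}, {3, 4, 5}.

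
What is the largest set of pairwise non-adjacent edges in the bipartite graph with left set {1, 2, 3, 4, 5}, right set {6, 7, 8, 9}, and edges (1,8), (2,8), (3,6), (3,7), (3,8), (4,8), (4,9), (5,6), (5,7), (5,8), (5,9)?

Step 1: List the neighbors of each left vertex:
  1: 8
  2: 8
  3: 6, 7, 8
  4: 8, 9
  5: 6, 7, 8, 9

Step 2: Greedily match left vertices, then look for augmenting paths:
  Match 1 -- 8
  Match 3 -- 6
  Match 4 -- 9
  Match 5 -- 7
  No augmenting path remains.

Step 3: Verify this is maximum:
  Matching size 4 = min(|L|, |R|) = min(5, 4), which is an upper bound, so this matching is maximum.

Maximum matching: {(1,8), (3,6), (4,9), (5,7)}
Size: 4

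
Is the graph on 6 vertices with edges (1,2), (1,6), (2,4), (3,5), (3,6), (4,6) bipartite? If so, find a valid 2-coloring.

Step 1: Attempt 2-coloring using BFS:
  Start at vertex 1, assign color 0
  Color vertex 2 with color 1 (neighbor of 1)
  Color vertex 6 with color 1 (neighbor of 1)
  Color vertex 4 with color 0 (neighbor of 2)
  Color vertex 3 with color 0 (neighbor of 6)
  Color vertex 5 with color 1 (neighbor of 3)

Step 2: 2-coloring succeeded. No conflicts found.
  Set A (color 0): {1, 3, 4}
  Set B (color 1): {2, 5, 6}

The graph is bipartite with partition {1, 3, 4}, {2, 5, 6}.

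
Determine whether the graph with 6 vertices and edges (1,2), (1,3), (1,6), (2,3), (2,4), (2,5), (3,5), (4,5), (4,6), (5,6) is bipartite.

Step 1: Attempt 2-coloring using BFS:
  Start at vertex 1, assign color 0
  Color vertex 2 with color 1 (neighbor of 1)
  Color vertex 3 with color 1 (neighbor of 1)
  Color vertex 6 with color 1 (neighbor of 1)

Step 2: Conflict found! Vertices 2 and 3 are adjacent but have the same color.
This means the graph contains an odd cycle.

The graph is NOT bipartite.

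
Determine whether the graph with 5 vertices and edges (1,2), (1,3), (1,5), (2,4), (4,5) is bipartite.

Step 1: Attempt 2-coloring using BFS:
  Start at vertex 1, assign color 0
  Color vertex 2 with color 1 (neighbor of 1)
  Color vertex 3 with color 1 (neighbor of 1)
  Color vertex 5 with color 1 (neighbor of 1)
  Color vertex 4 with color 0 (neighbor of 2)

Step 2: 2-coloring succeeded. No conflicts found.
  Set A (color 0): {1, 4}
  Set B (color 1): {2, 3, 5}

The graph is bipartite with partition {1, 4}, {2, 3, 5}.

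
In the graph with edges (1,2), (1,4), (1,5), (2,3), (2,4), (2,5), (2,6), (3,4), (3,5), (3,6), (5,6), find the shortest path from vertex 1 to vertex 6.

Step 1: Build adjacency list:
  1: 2, 4, 5
  2: 1, 3, 4, 5, 6
  3: 2, 4, 5, 6
  4: 1, 2, 3
  5: 1, 2, 3, 6
  6: 2, 3, 5

Step 2: BFS from vertex 1 to find shortest path to 6:
  vertex 2 reached at distance 1
  vertex 4 reached at distance 1
  vertex 5 reached at distance 1
  vertex 3 reached at distance 2
  vertex 6 reached at distance 2

Step 3: Shortest path: 1 -> 2 -> 6
Path length: 2 edges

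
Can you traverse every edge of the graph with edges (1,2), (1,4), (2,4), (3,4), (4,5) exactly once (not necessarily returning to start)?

Step 1: Find the degree of each vertex:
  deg(1) = 2
  deg(2) = 2
  deg(3) = 1
  deg(4) = 4
  deg(5) = 1

Step 2: Count vertices with odd degree:
  Odd-degree vertices: 3, 5 (2 total)

Step 3: Apply Euler's theorem:
  - Eulerian circuit exists iff graph is connected and all vertices have even degree
  - Eulerian path exists iff graph is connected and has 0 or 2 odd-degree vertices

Graph is connected with exactly 2 odd-degree vertices (3, 5).
Eulerian path exists (starting and ending at the odd-degree vertices), but no Eulerian circuit.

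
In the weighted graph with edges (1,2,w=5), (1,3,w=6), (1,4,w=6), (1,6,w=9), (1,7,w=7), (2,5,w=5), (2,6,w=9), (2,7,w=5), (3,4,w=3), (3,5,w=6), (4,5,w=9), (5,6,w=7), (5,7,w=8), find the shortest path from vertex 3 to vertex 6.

Step 1: Build adjacency list with weights:
  1: 2(w=5), 3(w=6), 4(w=6), 6(w=9), 7(w=7)
  2: 1(w=5), 5(w=5), 6(w=9), 7(w=5)
  3: 1(w=6), 4(w=3), 5(w=6)
  4: 1(w=6), 3(w=3), 5(w=9)
  5: 2(w=5), 3(w=6), 4(w=9), 6(w=7), 7(w=8)
  6: 1(w=9), 2(w=9), 5(w=7)
  7: 1(w=7), 2(w=5), 5(w=8)

Step 2: Apply Dijkstra's algorithm from vertex 3:
  Visit vertex 3 (distance=0)
    Update dist[1] = 6
    Update dist[4] = 3
    Update dist[5] = 6
  Visit vertex 4 (distance=3)
  Visit vertex 1 (distance=6)
    Update dist[2] = 11
    Update dist[6] = 15
    Update dist[7] = 13
  Visit vertex 5 (distance=6)
    Update dist[6] = 13
  Visit vertex 2 (distance=11)
  Visit vertex 6 (distance=13)

Step 3: Shortest path: 3 -> 5 -> 6
Total weight: 6 + 7 = 13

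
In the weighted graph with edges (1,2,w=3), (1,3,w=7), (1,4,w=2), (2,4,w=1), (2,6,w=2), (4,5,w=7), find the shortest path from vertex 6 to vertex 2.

Step 1: Build adjacency list with weights:
  1: 2(w=3), 3(w=7), 4(w=2)
  2: 1(w=3), 4(w=1), 6(w=2)
  3: 1(w=7)
  4: 1(w=2), 2(w=1), 5(w=7)
  5: 4(w=7)
  6: 2(w=2)

Step 2: Apply Dijkstra's algorithm from vertex 6:
  Visit vertex 6 (distance=0)
    Update dist[2] = 2
  Visit vertex 2 (distance=2)
    Update dist[1] = 5
    Update dist[4] = 3

Step 3: Shortest path: 6 -> 2
Total weight: 2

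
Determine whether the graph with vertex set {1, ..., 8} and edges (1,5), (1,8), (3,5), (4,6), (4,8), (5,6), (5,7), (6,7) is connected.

Step 1: Build adjacency list from edges:
  1: 5, 8
  2: (none)
  3: 5
  4: 6, 8
  5: 1, 3, 6, 7
  6: 4, 5, 7
  7: 5, 6
  8: 1, 4

Step 2: Run BFS/DFS from vertex 1:
  Visited: {1, 5, 8, 3, 6, 7, 4}
  Reached 7 of 8 vertices

Step 3: Only 7 of 8 vertices reached. Graph is disconnected.
Connected components: {1, 3, 4, 5, 6, 7, 8}, {2}
Answer: No, the graph is not connected (2 components).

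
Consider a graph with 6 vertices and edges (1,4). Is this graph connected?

Step 1: Build adjacency list from edges:
  1: 4
  2: (none)
  3: (none)
  4: 1
  5: (none)
  6: (none)

Step 2: Run BFS/DFS from vertex 1:
  Visited: {1, 4}
  Reached 2 of 6 vertices

Step 3: Only 2 of 6 vertices reached. Graph is disconnected.
Connected components: {1, 4}, {2}, {3}, {5}, {6}
Answer: No, the graph is not connected (5 components).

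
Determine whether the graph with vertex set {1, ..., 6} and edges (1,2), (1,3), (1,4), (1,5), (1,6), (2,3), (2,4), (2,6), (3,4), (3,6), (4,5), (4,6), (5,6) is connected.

Step 1: Build adjacency list from edges:
  1: 2, 3, 4, 5, 6
  2: 1, 3, 4, 6
  3: 1, 2, 4, 6
  4: 1, 2, 3, 5, 6
  5: 1, 4, 6
  6: 1, 2, 3, 4, 5

Step 2: Run BFS/DFS from vertex 1:
  Visited: {1, 2, 3, 4, 5, 6}
  Reached 6 of 6 vertices

Step 3: All 6 vertices reached from vertex 1, so the graph is connected.
Answer: Yes, the graph is connected.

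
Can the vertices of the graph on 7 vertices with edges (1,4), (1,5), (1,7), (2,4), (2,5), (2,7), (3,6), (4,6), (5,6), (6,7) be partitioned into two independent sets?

Step 1: Attempt 2-coloring using BFS:
  Start at vertex 1, assign color 0
  Color vertex 4 with color 1 (neighbor of 1)
  Color vertex 5 with color 1 (neighbor of 1)
  Color vertex 7 with color 1 (neighbor of 1)
  Color vertex 2 with color 0 (neighbor of 4)
  Color vertex 6 with color 0 (neighbor of 4)
  Color vertex 3 with color 1 (neighbor of 6)

Step 2: 2-coloring succeeded. No conflicts found.
  Set A (color 0): {1, 2, 6}
  Set B (color 1): {3, 4, 5, 7}

The graph is bipartite with partition {1, 2, 6}, {3, 4, 5, 7}.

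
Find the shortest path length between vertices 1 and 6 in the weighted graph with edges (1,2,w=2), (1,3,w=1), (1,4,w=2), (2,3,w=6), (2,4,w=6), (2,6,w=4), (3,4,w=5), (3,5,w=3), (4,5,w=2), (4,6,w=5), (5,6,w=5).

Step 1: Build adjacency list with weights:
  1: 2(w=2), 3(w=1), 4(w=2)
  2: 1(w=2), 3(w=6), 4(w=6), 6(w=4)
  3: 1(w=1), 2(w=6), 4(w=5), 5(w=3)
  4: 1(w=2), 2(w=6), 3(w=5), 5(w=2), 6(w=5)
  5: 3(w=3), 4(w=2), 6(w=5)
  6: 2(w=4), 4(w=5), 5(w=5)

Step 2: Apply Dijkstra's algorithm from vertex 1:
  Visit vertex 1 (distance=0)
    Update dist[2] = 2
    Update dist[3] = 1
    Update dist[4] = 2
  Visit vertex 3 (distance=1)
    Update dist[5] = 4
  Visit vertex 2 (distance=2)
    Update dist[6] = 6
  Visit vertex 4 (distance=2)
  Visit vertex 5 (distance=4)
  Visit vertex 6 (distance=6)

Step 3: Shortest path: 1 -> 2 -> 6
Total weight: 2 + 4 = 6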